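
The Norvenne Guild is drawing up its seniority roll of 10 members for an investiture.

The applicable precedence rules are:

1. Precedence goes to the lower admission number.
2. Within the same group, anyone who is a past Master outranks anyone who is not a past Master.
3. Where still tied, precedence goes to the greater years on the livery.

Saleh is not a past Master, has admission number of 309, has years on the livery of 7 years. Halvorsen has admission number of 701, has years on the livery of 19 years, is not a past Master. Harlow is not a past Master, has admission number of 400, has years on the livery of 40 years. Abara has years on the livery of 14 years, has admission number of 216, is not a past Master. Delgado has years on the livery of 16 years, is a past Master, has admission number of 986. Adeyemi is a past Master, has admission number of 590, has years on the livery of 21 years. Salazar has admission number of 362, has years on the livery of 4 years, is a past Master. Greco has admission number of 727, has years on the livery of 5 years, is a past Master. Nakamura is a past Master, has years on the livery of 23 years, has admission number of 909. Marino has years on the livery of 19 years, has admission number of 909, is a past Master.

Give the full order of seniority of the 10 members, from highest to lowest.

Abara, Saleh, Salazar, Harlow, Adeyemi, Halvorsen, Greco, Nakamura, Marino, Delgado

By admission number (lower first): Abara (216); then Saleh (309); then Salazar (362); then Harlow (400); then Adeyemi (590); then Halvorsen (701); then Greco (727); then Nakamura and Marino (both 909); then Delgado (986).
Nakamura and Marino are each a past Master, so the next rule applies.
Among Nakamura and Marino, by years on the livery (higher first): Nakamura (23 years) before Marino (19 years).
Full order: Abara, Saleh, Salazar, Harlow, Adeyemi, Halvorsen, Greco, Nakamura, Marino, Delgado.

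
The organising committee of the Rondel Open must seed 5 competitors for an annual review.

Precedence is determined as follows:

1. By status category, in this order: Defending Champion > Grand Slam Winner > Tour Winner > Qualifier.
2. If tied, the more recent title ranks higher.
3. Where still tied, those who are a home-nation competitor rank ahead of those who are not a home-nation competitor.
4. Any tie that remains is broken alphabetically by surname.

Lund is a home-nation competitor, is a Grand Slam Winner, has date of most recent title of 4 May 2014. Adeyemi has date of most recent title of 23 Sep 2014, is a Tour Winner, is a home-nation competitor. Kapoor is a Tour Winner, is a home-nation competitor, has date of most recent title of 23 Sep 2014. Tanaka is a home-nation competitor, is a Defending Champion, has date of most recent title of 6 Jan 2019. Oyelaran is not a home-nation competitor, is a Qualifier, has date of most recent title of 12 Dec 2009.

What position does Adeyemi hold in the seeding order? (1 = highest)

3

By status category: Tanaka (Defending Champion); then Lund (Grand Slam Winner); then Adeyemi and Kapoor (Tour Winner); then Oyelaran (Qualifier).
Adeyemi and Kapoor both have date of most recent title 23 Sep 2014, so the next rule applies.
Adeyemi and Kapoor are each a home-nation competitor, so the next rule applies.
Among Adeyemi and Kapoor, alphabetically by surname: Adeyemi before Kapoor.
Order: Tanaka, Lund, Adeyemi, Kapoor, Oyelaran. So position 3.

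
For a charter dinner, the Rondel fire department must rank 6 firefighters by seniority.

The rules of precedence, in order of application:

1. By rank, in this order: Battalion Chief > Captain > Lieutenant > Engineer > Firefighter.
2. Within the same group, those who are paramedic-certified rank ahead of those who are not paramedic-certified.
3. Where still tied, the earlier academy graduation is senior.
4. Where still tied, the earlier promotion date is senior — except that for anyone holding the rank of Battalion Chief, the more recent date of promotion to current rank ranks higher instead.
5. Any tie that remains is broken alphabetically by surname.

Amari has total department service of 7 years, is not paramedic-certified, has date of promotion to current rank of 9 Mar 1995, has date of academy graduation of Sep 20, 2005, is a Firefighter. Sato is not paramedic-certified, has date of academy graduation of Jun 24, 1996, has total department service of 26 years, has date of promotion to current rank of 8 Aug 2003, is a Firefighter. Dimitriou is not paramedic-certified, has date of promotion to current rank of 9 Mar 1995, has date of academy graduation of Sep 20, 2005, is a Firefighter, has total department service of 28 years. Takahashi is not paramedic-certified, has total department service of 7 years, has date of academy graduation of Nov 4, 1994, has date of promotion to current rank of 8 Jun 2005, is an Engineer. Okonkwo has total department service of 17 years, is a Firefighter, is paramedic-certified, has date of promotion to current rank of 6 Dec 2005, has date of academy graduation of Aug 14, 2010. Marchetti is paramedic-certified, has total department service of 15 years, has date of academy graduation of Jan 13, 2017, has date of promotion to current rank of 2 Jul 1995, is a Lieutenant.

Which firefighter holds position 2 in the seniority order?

Takahashi

By rank: Marchetti (Lieutenant); then Takahashi (Engineer); then Okonkwo, Sato, Amari and Dimitriou (Firefighter).
Among Okonkwo, Sato, Amari and Dimitriou, paramedic-certified before not paramedic-certified: Okonkwo (paramedic-certified) before Sato, Amari and Dimitriou (not paramedic-certified).
Among Sato, Amari and Dimitriou, by date of academy graduation (earlier first): Sato (Jun 24, 1996) before Amari and Dimitriou (Sep 20, 2005).
Amari and Dimitriou both have date of promotion to current rank 9 Mar 1995, so the next rule applies.
Among Amari and Dimitriou, alphabetically by surname: Amari before Dimitriou.
Order: Marchetti, Takahashi, Okonkwo, Sato, Amari, Dimitriou.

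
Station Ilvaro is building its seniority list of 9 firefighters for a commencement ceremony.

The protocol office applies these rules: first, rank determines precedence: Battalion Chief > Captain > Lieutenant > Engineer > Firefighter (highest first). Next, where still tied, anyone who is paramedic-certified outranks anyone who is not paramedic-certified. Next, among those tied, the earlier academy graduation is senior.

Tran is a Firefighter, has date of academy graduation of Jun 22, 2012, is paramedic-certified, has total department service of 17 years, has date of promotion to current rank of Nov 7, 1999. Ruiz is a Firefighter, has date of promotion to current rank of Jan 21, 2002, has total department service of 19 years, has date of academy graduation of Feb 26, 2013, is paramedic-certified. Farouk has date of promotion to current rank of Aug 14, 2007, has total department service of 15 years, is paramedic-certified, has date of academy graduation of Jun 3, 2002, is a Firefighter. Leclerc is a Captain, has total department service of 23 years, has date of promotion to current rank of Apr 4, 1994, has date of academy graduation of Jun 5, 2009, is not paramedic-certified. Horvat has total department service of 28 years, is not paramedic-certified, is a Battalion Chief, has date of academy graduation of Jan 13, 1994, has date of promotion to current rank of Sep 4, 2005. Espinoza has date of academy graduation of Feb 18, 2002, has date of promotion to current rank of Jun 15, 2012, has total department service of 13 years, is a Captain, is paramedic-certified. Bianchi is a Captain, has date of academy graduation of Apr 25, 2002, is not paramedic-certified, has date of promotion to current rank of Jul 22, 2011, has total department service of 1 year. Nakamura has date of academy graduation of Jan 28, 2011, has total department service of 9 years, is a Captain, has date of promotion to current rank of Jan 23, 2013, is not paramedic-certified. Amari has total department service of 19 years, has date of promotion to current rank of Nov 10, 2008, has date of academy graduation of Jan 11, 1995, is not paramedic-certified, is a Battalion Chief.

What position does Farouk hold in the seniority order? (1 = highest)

By rank: Horvat and Amari (Battalion Chief); then Espinoza, Bianchi, Leclerc and Nakamura (Captain); then Farouk, Tran and Ruiz (Firefighter).
Horvat and Amari are each not paramedic-certified, so the next rule applies.
Among Horvat and Amari, by date of academy graduation (earlier first): Horvat (Jan 13, 1994) before Amari (Jan 11, 1995).
Among Espinoza, Bianchi, Leclerc and Nakamura, paramedic-certified before not paramedic-certified: Espinoza (paramedic-certified) before Bianchi, Leclerc and Nakamura (not paramedic-certified).
Among Bianchi, Leclerc and Nakamura, by date of academy graduation (earlier first): Bianchi (Apr 25, 2002) before Leclerc (Jun 5, 2009) before Nakamura (Jan 28, 2011).
Farouk, Tran and Ruiz are each paramedic-certified, so the next rule applies.
Among Farouk, Tran and Ruiz, by date of academy graduation (earlier first): Farouk (Jun 3, 2002) before Tran (Jun 22, 2012) before Ruiz (Feb 26, 2013).
Order: Horvat, Amari, Espinoza, Bianchi, Leclerc, Nakamura, Farouk, Tran, Ruiz. So position 7.

7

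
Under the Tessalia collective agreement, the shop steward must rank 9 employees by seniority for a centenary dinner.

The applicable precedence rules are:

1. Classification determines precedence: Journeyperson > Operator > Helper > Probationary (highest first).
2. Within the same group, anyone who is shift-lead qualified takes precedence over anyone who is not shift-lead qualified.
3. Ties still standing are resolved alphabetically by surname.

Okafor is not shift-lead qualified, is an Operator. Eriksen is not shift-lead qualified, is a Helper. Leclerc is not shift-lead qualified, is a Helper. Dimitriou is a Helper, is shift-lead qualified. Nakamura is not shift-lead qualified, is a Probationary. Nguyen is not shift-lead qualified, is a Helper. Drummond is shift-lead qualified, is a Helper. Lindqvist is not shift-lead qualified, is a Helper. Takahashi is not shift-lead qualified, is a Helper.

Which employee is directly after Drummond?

Eriksen

By classification: Okafor (Operator); then Dimitriou, Drummond, Eriksen, Leclerc, Lindqvist, Nguyen and Takahashi (Helper); then Nakamura (Probationary).
Among Dimitriou, Drummond, Eriksen, Leclerc, Lindqvist, Nguyen and Takahashi, shift-lead qualified before not shift-lead qualified: Dimitriou and Drummond (shift-lead qualified) before Eriksen, Leclerc, Lindqvist, Nguyen and Takahashi (not shift-lead qualified).
Among Dimitriou and Drummond, alphabetically by surname: Dimitriou before Drummond.
Among Eriksen, Leclerc, Lindqvist, Nguyen and Takahashi, alphabetically by surname: Eriksen before Leclerc before Lindqvist before Nguyen before Takahashi.
Order: Okafor, Dimitriou, Drummond, Eriksen, Leclerc, Lindqvist, Nguyen, Takahashi, Nakamura.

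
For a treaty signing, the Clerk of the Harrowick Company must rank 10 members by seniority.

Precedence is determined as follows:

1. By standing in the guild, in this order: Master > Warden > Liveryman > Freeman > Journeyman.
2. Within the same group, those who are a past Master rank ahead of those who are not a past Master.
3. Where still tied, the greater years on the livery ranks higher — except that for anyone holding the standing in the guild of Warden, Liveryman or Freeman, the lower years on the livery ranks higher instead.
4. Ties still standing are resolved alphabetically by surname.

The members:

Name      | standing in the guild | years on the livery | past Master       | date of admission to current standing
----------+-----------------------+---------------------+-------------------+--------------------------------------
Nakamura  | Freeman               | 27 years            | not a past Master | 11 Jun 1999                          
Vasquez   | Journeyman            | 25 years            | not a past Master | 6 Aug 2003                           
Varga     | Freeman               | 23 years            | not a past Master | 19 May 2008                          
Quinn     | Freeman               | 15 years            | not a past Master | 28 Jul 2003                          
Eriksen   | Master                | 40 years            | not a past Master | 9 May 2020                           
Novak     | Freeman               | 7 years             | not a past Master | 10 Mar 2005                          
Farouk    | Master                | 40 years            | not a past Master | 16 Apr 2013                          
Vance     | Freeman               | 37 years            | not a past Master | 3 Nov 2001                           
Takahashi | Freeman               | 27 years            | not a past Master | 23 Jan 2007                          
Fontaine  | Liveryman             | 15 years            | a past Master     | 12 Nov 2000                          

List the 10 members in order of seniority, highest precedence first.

By standing in the guild: Eriksen and Farouk (Master); then Fontaine (Liveryman); then Novak, Quinn, Varga, Nakamura, Takahashi and Vance (Freeman); then Vasquez (Journeyman).
Eriksen and Farouk are each not a past Master, so the next rule applies.
Eriksen and Farouk both have years on the livery 40 years, so the next rule applies.
Among Eriksen and Farouk, alphabetically by surname: Eriksen before Farouk.
Novak, Quinn, Varga, Nakamura, Takahashi and Vance are each not a past Master, so the next rule applies.
Among Novak, Quinn, Varga, Nakamura, Takahashi and Vance, by years on the livery (lower first) (reversed rule for this group): Novak (7 years) before Quinn (15 years) before Varga (23 years) before Nakamura and Takahashi (27 years) before Vance (37 years).
Among Nakamura and Takahashi, alphabetically by surname: Nakamura before Takahashi.
Full order: Eriksen, Farouk, Fontaine, Novak, Quinn, Varga, Nakamura, Takahashi, Vance, Vasquez.

Eriksen, Farouk, Fontaine, Novak, Quinn, Varga, Nakamura, Takahashi, Vance, Vasquez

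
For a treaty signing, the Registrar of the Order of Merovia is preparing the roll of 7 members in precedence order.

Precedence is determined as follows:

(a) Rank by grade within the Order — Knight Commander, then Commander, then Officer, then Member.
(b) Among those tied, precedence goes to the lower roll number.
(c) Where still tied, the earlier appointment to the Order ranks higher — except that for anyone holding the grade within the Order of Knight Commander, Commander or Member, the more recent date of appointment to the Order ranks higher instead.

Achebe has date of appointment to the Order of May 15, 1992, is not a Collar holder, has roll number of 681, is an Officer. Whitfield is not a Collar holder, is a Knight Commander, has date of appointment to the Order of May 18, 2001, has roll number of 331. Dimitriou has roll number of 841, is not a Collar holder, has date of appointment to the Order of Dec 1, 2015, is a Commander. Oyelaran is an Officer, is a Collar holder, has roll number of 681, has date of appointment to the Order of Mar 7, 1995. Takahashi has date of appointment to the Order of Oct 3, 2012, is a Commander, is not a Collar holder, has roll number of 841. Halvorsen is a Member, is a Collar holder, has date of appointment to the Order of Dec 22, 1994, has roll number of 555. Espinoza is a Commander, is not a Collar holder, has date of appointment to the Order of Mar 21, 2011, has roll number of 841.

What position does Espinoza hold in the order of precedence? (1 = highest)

By grade within the Order: Whitfield (Knight Commander); then Dimitriou, Takahashi and Espinoza (Commander); then Achebe and Oyelaran (Officer); then Halvorsen (Member).
Dimitriou, Takahashi and Espinoza all have roll number 841, so the next rule applies.
Among Dimitriou, Takahashi and Espinoza, by date of appointment to the Order (later first) (reversed rule for this group): Dimitriou (Dec 1, 2015) before Takahashi (Oct 3, 2012) before Espinoza (Mar 21, 2011).
Achebe and Oyelaran both have roll number 681, so the next rule applies.
Among Achebe and Oyelaran, by date of appointment to the Order (earlier first): Achebe (May 15, 1992) before Oyelaran (Mar 7, 1995).
Order: Whitfield, Dimitriou, Takahashi, Espinoza, Achebe, Oyelaran, Halvorsen. So position 4.

4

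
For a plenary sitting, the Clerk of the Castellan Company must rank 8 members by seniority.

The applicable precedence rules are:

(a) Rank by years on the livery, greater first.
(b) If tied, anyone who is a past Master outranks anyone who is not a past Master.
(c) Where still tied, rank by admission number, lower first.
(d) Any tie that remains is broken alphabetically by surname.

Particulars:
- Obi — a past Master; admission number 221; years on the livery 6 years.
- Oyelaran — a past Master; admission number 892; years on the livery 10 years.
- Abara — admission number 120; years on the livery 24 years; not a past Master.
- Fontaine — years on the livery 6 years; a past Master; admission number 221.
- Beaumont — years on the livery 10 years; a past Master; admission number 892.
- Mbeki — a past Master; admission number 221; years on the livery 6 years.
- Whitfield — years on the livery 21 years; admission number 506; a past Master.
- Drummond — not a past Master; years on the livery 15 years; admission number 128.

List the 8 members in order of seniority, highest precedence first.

By years on the livery (higher first): Abara (24 years); then Whitfield (21 years); then Drummond (15 years); then Beaumont and Oyelaran (both 10 years); then Fontaine, Mbeki and Obi (each 6 years).
Beaumont and Oyelaran are each a past Master, so the next rule applies.
Beaumont and Oyelaran both have admission number 892, so the next rule applies.
Among Beaumont and Oyelaran, alphabetically by surname: Beaumont before Oyelaran.
Fontaine, Mbeki and Obi are each a past Master, so the next rule applies.
Fontaine, Mbeki and Obi all have admission number 221, so the next rule applies.
Among Fontaine, Mbeki and Obi, alphabetically by surname: Fontaine before Mbeki before Obi.
Full order: Abara, Whitfield, Drummond, Beaumont, Oyelaran, Fontaine, Mbeki, Obi.

Abara, Whitfield, Drummond, Beaumont, Oyelaran, Fontaine, Mbeki, Obi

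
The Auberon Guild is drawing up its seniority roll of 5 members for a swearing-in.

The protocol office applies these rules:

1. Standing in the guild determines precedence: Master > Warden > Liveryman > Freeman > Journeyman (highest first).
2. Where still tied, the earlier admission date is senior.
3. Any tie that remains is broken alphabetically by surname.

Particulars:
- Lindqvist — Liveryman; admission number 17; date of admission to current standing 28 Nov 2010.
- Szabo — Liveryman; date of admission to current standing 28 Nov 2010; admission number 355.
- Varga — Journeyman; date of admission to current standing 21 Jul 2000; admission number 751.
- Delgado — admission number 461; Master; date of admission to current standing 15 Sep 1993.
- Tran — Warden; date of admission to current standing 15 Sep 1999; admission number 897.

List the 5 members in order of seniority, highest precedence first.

By standing in the guild: Delgado (Master); then Tran (Warden); then Lindqvist and Szabo (Liveryman); then Varga (Journeyman).
Lindqvist and Szabo both have date of admission to current standing 28 Nov 2010, so the next rule applies.
Among Lindqvist and Szabo, alphabetically by surname: Lindqvist before Szabo.
Full order: Delgado, Tran, Lindqvist, Szabo, Varga.

Delgado, Tran, Lindqvist, Szabo, Varga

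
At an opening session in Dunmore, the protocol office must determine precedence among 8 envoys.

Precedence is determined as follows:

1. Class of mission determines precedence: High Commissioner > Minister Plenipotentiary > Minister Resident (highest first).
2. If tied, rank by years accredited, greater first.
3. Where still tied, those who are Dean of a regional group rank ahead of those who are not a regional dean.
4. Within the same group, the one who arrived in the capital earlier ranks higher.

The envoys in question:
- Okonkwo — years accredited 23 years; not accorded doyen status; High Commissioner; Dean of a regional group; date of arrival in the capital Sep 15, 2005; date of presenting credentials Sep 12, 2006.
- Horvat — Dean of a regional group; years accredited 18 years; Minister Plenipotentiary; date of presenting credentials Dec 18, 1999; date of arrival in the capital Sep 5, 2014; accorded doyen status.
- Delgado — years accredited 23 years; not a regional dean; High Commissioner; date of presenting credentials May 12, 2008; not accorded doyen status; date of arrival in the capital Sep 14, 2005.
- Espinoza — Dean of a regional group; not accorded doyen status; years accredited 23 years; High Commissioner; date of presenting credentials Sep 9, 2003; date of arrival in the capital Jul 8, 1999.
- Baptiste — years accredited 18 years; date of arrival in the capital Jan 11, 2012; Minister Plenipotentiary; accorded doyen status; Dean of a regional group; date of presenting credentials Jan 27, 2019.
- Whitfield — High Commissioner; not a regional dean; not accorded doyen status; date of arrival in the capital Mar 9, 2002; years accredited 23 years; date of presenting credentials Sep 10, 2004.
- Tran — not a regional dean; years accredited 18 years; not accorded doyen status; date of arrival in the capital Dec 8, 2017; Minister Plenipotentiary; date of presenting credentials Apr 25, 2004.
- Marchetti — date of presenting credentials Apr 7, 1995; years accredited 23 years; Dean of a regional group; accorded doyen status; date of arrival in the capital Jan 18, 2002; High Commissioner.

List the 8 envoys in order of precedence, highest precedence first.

Espinoza, Marchetti, Okonkwo, Whitfield, Delgado, Baptiste, Horvat, Tran

By class of mission: Espinoza, Marchetti, Okonkwo, Whitfield and Delgado (High Commissioner); then Baptiste, Horvat and Tran (Minister Plenipotentiary).
Espinoza, Marchetti, Okonkwo, Whitfield and Delgado all have years accredited 23 years, so the next rule applies.
Among Espinoza, Marchetti, Okonkwo, Whitfield and Delgado, Dean of a regional group before not a regional dean: Espinoza, Marchetti and Okonkwo (Dean of a regional group) before Whitfield and Delgado (not a regional dean).
Among Espinoza, Marchetti and Okonkwo, by date of arrival in the capital (earlier first): Espinoza (Jul 8, 1999) before Marchetti (Jan 18, 2002) before Okonkwo (Sep 15, 2005).
Among Whitfield and Delgado, by date of arrival in the capital (earlier first): Whitfield (Mar 9, 2002) before Delgado (Sep 14, 2005).
Baptiste, Horvat and Tran all have years accredited 18 years, so the next rule applies.
Among Baptiste, Horvat and Tran, Dean of a regional group before not a regional dean: Baptiste and Horvat (Dean of a regional group) before Tran (not a regional dean).
Among Baptiste and Horvat, by date of arrival in the capital (earlier first): Baptiste (Jan 11, 2012) before Horvat (Sep 5, 2014).
Full order: Espinoza, Marchetti, Okonkwo, Whitfield, Delgado, Baptiste, Horvat, Tran.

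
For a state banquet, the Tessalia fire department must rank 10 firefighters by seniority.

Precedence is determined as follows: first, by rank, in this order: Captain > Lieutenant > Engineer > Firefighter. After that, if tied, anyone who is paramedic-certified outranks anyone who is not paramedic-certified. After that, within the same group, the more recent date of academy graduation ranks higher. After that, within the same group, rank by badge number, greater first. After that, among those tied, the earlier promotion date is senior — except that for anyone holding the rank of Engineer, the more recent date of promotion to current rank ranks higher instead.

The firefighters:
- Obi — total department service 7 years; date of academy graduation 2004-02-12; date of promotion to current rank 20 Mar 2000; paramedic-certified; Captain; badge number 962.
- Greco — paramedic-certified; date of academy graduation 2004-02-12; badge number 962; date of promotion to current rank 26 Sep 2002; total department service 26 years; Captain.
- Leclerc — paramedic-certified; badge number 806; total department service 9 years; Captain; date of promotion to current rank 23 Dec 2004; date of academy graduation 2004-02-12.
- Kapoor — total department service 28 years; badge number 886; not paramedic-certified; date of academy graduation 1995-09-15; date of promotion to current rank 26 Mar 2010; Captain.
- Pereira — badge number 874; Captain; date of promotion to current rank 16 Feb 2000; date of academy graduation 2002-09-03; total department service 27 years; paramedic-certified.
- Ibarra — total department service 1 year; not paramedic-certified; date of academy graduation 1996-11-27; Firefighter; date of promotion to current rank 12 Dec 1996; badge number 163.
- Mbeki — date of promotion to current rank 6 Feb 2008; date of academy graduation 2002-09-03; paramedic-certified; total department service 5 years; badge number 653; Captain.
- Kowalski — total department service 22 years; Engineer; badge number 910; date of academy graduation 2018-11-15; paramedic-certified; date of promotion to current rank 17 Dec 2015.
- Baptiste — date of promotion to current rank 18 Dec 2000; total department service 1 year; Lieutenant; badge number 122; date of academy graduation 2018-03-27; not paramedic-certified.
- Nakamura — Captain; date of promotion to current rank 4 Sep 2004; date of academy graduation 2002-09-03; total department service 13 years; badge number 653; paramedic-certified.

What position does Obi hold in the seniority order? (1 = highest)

By rank: Obi, Greco, Leclerc, Pereira, Nakamura, Mbeki and Kapoor (Captain); then Baptiste (Lieutenant); then Kowalski (Engineer); then Ibarra (Firefighter).
Among Obi, Greco, Leclerc, Pereira, Nakamura, Mbeki and Kapoor, paramedic-certified before not paramedic-certified: Obi, Greco, Leclerc, Pereira, Nakamura and Mbeki (paramedic-certified) before Kapoor (not paramedic-certified).
Among Obi, Greco, Leclerc, Pereira, Nakamura and Mbeki, by date of academy graduation (later first): Obi, Greco and Leclerc (2004-02-12) before Pereira, Nakamura and Mbeki (2002-09-03).
Among Obi, Greco and Leclerc, by badge number (higher first): Obi and Greco (962) before Leclerc (806).
Among Obi and Greco, by date of promotion to current rank (earlier first): Obi (20 Mar 2000) before Greco (26 Sep 2002).
Among Pereira, Nakamura and Mbeki, by badge number (higher first): Pereira (874) before Nakamura and Mbeki (653).
Among Nakamura and Mbeki, by date of promotion to current rank (earlier first): Nakamura (4 Sep 2004) before Mbeki (6 Feb 2008).
Order: Obi, Greco, Leclerc, Pereira, Nakamura, Mbeki, Kapoor, Baptiste, Kowalski, Ibarra. So position 1.

1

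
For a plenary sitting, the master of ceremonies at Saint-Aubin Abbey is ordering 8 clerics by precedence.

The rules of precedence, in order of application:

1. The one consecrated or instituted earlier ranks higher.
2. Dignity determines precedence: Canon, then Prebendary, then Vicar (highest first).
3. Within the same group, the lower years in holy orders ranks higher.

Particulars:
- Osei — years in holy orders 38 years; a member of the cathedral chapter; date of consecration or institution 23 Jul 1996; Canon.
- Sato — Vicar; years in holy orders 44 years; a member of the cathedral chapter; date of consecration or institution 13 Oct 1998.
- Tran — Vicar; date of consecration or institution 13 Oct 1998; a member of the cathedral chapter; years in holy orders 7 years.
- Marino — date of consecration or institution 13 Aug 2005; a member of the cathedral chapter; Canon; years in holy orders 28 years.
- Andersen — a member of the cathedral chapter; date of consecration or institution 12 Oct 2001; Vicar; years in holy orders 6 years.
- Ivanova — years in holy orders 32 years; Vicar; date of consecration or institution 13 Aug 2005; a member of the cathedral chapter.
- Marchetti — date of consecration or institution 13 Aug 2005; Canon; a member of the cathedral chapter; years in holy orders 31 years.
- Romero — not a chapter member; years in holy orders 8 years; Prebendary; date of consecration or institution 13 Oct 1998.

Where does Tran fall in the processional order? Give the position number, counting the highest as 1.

3

By date of consecration or institution (earlier first): Osei (23 Jul 1996); then Romero, Tran and Sato (each 13 Oct 1998); then Andersen (12 Oct 2001); then Marino, Marchetti and Ivanova (each 13 Aug 2005).
Among Romero, Tran and Sato, by dignity: Romero (Prebendary) before Tran and Sato (Vicar).
Among Tran and Sato, by years in holy orders (lower first): Tran (7 years) before Sato (44 years).
Among Marino, Marchetti and Ivanova, by dignity: Marino and Marchetti (Canon) before Ivanova (Vicar).
Among Marino and Marchetti, by years in holy orders (lower first): Marino (28 years) before Marchetti (31 years).
Order: Osei, Romero, Tran, Sato, Andersen, Marino, Marchetti, Ivanova. So position 3.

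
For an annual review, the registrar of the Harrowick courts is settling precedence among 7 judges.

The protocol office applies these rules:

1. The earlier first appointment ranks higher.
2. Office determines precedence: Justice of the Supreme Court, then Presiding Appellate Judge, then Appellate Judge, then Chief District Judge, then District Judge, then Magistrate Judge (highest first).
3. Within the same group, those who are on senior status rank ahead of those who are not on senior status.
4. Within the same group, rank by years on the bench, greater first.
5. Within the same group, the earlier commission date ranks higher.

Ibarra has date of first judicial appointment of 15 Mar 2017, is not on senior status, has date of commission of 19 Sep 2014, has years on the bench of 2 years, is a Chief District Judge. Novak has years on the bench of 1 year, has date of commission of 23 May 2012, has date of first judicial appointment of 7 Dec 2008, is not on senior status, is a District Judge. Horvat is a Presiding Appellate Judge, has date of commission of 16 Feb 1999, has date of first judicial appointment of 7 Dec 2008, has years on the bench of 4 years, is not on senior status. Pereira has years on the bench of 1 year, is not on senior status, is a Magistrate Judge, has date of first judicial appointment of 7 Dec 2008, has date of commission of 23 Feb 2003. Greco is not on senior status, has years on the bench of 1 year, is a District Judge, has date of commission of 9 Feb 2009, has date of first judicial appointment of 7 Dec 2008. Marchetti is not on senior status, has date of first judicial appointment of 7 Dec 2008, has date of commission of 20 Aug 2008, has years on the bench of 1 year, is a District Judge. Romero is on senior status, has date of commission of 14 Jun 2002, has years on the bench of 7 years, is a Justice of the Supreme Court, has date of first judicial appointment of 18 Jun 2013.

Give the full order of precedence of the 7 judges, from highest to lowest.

By date of first judicial appointment (earlier first): Horvat, Marchetti, Greco, Novak and Pereira (each 7 Dec 2008); then Romero (18 Jun 2013); then Ibarra (15 Mar 2017).
Among Horvat, Marchetti, Greco, Novak and Pereira, by office: Horvat (Presiding Appellate Judge) before Marchetti, Greco and Novak (District Judge) before Pereira (Magistrate Judge).
Marchetti, Greco and Novak are each not on senior status, so the next rule applies.
Marchetti, Greco and Novak all have years on the bench 1 year, so the next rule applies.
Among Marchetti, Greco and Novak, by date of commission (earlier first): Marchetti (20 Aug 2008) before Greco (9 Feb 2009) before Novak (23 May 2012).
Full order: Horvat, Marchetti, Greco, Novak, Pereira, Romero, Ibarra.

Horvat, Marchetti, Greco, Novak, Pereira, Romero, Ibarra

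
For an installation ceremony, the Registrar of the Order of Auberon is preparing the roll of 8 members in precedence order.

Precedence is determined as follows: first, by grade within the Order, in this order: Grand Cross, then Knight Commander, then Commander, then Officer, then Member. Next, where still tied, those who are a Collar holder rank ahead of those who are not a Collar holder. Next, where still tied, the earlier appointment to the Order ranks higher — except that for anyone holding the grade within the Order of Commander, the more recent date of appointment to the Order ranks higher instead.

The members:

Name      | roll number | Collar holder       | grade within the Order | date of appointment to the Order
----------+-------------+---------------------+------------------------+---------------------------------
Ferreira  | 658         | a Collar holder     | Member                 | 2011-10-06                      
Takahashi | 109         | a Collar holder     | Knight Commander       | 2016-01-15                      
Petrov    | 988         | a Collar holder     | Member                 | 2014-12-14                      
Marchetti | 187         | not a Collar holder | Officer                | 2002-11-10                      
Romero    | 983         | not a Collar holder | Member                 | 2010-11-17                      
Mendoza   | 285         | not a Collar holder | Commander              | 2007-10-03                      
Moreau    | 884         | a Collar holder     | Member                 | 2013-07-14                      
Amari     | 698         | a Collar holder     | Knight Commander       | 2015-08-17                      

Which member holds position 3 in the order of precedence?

By grade within the Order: Amari and Takahashi (Knight Commander); then Mendoza (Commander); then Marchetti (Officer); then Ferreira, Moreau, Petrov and Romero (Member).
Amari and Takahashi are each a Collar holder, so the next rule applies.
Among Amari and Takahashi, by date of appointment to the Order (earlier first): Amari (2015-08-17) before Takahashi (2016-01-15).
Among Ferreira, Moreau, Petrov and Romero, a Collar holder before not a Collar holder: Ferreira, Moreau and Petrov (a Collar holder) before Romero (not a Collar holder).
Among Ferreira, Moreau and Petrov, by date of appointment to the Order (earlier first): Ferreira (2011-10-06) before Moreau (2013-07-14) before Petrov (2014-12-14).
Order: Amari, Takahashi, Mendoza, Marchetti, Ferreira, Moreau, Petrov, Romero.

Mendoza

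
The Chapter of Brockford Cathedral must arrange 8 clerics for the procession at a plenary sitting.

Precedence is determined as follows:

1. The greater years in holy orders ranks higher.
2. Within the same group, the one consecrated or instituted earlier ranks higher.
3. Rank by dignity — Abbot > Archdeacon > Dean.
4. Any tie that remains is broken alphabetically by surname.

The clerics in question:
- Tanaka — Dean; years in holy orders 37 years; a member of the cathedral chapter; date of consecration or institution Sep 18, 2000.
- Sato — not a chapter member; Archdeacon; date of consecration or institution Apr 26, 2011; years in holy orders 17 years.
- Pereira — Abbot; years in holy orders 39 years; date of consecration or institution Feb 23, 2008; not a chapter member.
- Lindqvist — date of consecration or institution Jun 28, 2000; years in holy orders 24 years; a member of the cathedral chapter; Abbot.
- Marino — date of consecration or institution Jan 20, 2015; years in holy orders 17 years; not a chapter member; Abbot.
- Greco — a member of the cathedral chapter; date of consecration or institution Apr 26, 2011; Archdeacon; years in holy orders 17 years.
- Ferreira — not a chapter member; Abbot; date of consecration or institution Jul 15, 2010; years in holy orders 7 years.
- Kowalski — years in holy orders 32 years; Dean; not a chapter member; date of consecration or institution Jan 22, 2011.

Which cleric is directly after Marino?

By years in holy orders (higher first): Pereira (39 years); then Tanaka (37 years); then Kowalski (32 years); then Lindqvist (24 years); then Greco, Sato and Marino (each 17 years); then Ferreira (7 years).
Among Greco, Sato and Marino, by date of consecration or institution (earlier first): Greco and Sato (Apr 26, 2011) before Marino (Jan 20, 2015).
Greco and Sato are each Archdeacon, so the next rule applies.
Among Greco and Sato, alphabetically by surname: Greco before Sato.
Order: Pereira, Tanaka, Kowalski, Lindqvist, Greco, Sato, Marino, Ferreira.

Ferreira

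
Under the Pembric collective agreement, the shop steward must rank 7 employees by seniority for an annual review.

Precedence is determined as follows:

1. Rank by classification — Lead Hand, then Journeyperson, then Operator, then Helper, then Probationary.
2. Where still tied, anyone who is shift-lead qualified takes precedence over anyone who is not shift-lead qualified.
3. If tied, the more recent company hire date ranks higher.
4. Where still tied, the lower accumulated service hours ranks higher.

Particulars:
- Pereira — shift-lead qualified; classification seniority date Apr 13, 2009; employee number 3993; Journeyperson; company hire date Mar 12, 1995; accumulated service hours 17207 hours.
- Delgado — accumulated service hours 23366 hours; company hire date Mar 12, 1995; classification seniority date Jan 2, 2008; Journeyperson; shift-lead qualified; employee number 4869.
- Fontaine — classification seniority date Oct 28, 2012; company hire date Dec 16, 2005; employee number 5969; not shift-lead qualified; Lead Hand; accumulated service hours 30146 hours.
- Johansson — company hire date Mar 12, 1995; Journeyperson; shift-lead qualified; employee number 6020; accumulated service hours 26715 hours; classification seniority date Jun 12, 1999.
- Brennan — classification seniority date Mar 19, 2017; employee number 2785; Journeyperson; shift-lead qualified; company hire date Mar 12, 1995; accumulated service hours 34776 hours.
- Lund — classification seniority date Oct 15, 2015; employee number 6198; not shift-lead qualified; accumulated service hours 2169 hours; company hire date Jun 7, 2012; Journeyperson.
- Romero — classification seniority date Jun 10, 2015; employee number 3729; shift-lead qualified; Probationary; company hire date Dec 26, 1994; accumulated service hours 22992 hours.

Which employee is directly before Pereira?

Fontaine

By classification: Fontaine (Lead Hand); then Pereira, Delgado, Johansson, Brennan and Lund (Journeyperson); then Romero (Probationary).
Among Pereira, Delgado, Johansson, Brennan and Lund, shift-lead qualified before not shift-lead qualified: Pereira, Delgado, Johansson and Brennan (shift-lead qualified) before Lund (not shift-lead qualified).
Pereira, Delgado, Johansson and Brennan all have company hire date Mar 12, 1995, so the next rule applies.
Among Pereira, Delgado, Johansson and Brennan, by accumulated service hours (lower first): Pereira (17207 hours) before Delgado (23366 hours) before Johansson (26715 hours) before Brennan (34776 hours).
Order: Fontaine, Pereira, Delgado, Johansson, Brennan, Lund, Romero.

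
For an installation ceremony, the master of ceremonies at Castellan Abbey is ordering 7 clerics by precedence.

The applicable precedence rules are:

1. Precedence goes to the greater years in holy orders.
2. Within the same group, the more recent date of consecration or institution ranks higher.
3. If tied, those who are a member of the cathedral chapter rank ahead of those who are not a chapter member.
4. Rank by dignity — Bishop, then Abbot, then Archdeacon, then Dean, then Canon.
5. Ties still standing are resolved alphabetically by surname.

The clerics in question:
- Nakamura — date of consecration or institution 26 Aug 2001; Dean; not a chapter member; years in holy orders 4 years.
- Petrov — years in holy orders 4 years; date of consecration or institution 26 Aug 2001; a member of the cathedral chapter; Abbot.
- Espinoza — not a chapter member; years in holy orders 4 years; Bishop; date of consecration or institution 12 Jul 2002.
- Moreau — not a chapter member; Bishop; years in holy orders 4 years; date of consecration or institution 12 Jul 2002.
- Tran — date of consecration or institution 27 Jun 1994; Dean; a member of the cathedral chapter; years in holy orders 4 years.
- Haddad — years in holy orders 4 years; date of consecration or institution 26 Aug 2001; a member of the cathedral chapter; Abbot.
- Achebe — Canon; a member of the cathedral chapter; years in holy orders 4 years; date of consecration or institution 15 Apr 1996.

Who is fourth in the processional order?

By years in holy orders (higher first): Espinoza, Moreau, Haddad, Petrov, Nakamura, Achebe and Tran (each 4 years).
Among Espinoza, Moreau, Haddad, Petrov, Nakamura, Achebe and Tran, by date of consecration or institution (later first): Espinoza and Moreau (12 Jul 2002) before Haddad, Petrov and Nakamura (26 Aug 2001) before Achebe (15 Apr 1996) before Tran (27 Jun 1994).
Espinoza and Moreau are each not a chapter member, so the next rule applies.
Espinoza and Moreau are each Bishop, so the next rule applies.
Among Espinoza and Moreau, alphabetically by surname: Espinoza before Moreau.
Among Haddad, Petrov and Nakamura, a member of the cathedral chapter before not a chapter member: Haddad and Petrov (a member of the cathedral chapter) before Nakamura (not a chapter member).
Haddad and Petrov are each Abbot, so the next rule applies.
Among Haddad and Petrov, alphabetically by surname: Haddad before Petrov.
Order: Espinoza, Moreau, Haddad, Petrov, Nakamura, Achebe, Tran.

Petrov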